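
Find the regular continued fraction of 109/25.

[4; 2, 1, 3, 2]

Run the Euclidean algorithm on 109 and 25; the successive quotients are the partial quotients a_0, a_1, ... (each step inverts the fractional part left over by the previous one):
  109 = 4*25 + 9, so a_0 = 4.
  25 = 2*9 + 7, so a_1 = 2.
  9 = 1*7 + 2, so a_2 = 1.
  7 = 3*2 + 1, so a_3 = 3.
  2 = 2*1 + 0, so a_4 = 2.
The remainder reaches 0 after 5 divisions, so the expansion has 5 partial quotients, read off in order.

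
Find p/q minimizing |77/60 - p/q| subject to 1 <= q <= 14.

Expand x = 77/60 as a continued fraction with the Euclidean algorithm:
  77 = 1*60 + 17, so a_0 = 1.
  60 = 3*17 + 9, so a_1 = 3.
  17 = 1*9 + 8, so a_2 = 1.
  9 = 1*8 + 1, so a_3 = 1.
  8 = 8*1 + 0, so a_4 = 8.
so x = [1; 3, 1, 1, 8].
Convergents (p_i = a_i*p_{i-1} + p_{i-2}, q_i = a_i*q_{i-1} + q_{i-2} with p_{-2}=0, p_{-1}=1, q_{-2}=1, q_{-1}=0), until the denominator exceeds 14:
  i=0: a_0=1, p_0 = 1*1 + 0 = 1, q_0 = 1*0 + 1 = 1.
  i=1: a_1=3, p_1 = 3*1 + 1 = 4, q_1 = 3*1 + 0 = 3.
  i=2: a_2=1, p_2 = 1*4 + 1 = 5, q_2 = 1*3 + 1 = 4.
  i=3: a_3=1, p_3 = 1*5 + 4 = 9, q_3 = 1*4 + 3 = 7.
  i=4: a_4=8, p_4 = 8*9 + 5 = 77, q_4 = 8*7 + 4 = 60.
q_4 = 60 > 14, so the last convergent with denominator <= 14 is p_3/q_3 = 9/7.
The closest fraction with denominator <= 14 is either p_3/q_3 or the intermediate fraction (k*p_3 + p_2)/(k*q_3 + q_2) with the largest k >= 1 whose denominator stays <= 14; these approach x as k grows, and every other convergent or intermediate fraction in range is farther away.
Largest k: floor((14 - q_2)/q_3) = floor((14 - 4)/7) = 1.
That gives (1*9 + 5)/(1*7 + 4) = 14/11.
Compare the errors: |x - 9/7| = |77*7 - 9*60|/(60*7) = 1/420, and |x - 14/11| = |77*11 - 14*60|/(60*11) = 7/660.
Cross-multiplying, 1*660 = 660 < 2940 = 7*420, so 1/420 is smaller: the convergent 9/7 is closer to x than 14/11.

9/7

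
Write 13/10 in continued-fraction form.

[1; 3, 3]

Run the Euclidean algorithm on 13 and 10; the successive quotients are the partial quotients a_0, a_1, ... (each step inverts the fractional part left over by the previous one):
  13 = 1*10 + 3, so a_0 = 1.
  10 = 3*3 + 1, so a_1 = 3.
  3 = 3*1 + 0, so a_2 = 3.
The remainder reaches 0 after 3 divisions, so the expansion has 3 partial quotients, read off in order.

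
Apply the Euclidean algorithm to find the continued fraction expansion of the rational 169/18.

[9; 2, 1, 1, 3]

Run the Euclidean algorithm on 169 and 18; the successive quotients are the partial quotients a_0, a_1, ... (each step inverts the fractional part left over by the previous one):
  169 = 9*18 + 7, so a_0 = 9.
  18 = 2*7 + 4, so a_1 = 2.
  7 = 1*4 + 3, so a_2 = 1.
  4 = 1*3 + 1, so a_3 = 1.
  3 = 3*1 + 0, so a_4 = 3.
The remainder reaches 0 after 5 divisions, so the expansion has 5 partial quotients, read off in order.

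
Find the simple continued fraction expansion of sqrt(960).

Write x_i = (sqrt(960) + m_i)/d_i with (m_0, d_0) = (0, 1). a_0 = floor(sqrt(960)) = 30, since 30^2 = 900 <= 960 < 961 = 31^2.
Iterate m_{i+1} = d_i*a_i - m_i, d_{i+1} = (960 - m_{i+1}^2)/d_i, a_{i+1} = floor((a_0 + m_{i+1})/d_{i+1}):
  m_1 = 1*30 - 0 = 30, d_1 = (960 - 30^2)/1 = 60/1 = 60, a_1 = floor((30 + 30)/60) = 1.
  m_2 = 60*1 - 30 = 30, d_2 = (960 - 30^2)/60 = 60/60 = 1, a_2 = floor((30 + 30)/1) = 60.
  m_3 = 1*60 - 30 = 30, d_3 = (960 - 30^2)/1 = 60/1 = 60: (m_3, d_3) = (m_1, d_1) = (30, 60), so from here the quotients repeat a_1, a_2; the period length is 2.
Hence the expansion of sqrt(960) is a_0 = 30 followed by the repeating block 1, 60 (period 2).

[30; (1, 60)]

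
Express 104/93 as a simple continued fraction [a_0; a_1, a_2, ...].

Run the Euclidean algorithm on 104 and 93; the successive quotients are the partial quotients a_0, a_1, ... (each step inverts the fractional part left over by the previous one):
  104 = 1*93 + 11, so a_0 = 1.
  93 = 8*11 + 5, so a_1 = 8.
  11 = 2*5 + 1, so a_2 = 2.
  5 = 5*1 + 0, so a_3 = 5.
The remainder reaches 0 after 4 divisions, so the expansion has 4 partial quotients, read off in order.

[1; 8, 2, 5]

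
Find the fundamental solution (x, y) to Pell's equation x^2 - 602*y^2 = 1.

First expand sqrt(602) as a continued fraction. With x_i = (sqrt(602) + m_i)/d_i and (m_0, d_0) = (0, 1): a_0 = floor(sqrt(602)) = 24, since 24^2 = 576 <= 602 < 625 = 25^2.
Iterate m_{i+1} = d_i*a_i - m_i, d_{i+1} = (602 - m_{i+1}^2)/d_i, a_{i+1} = floor((a_0 + m_{i+1})/d_{i+1}):
  m_1 = 1*24 - 0 = 24, d_1 = (602 - 24^2)/1 = 26/1 = 26, a_1 = floor((24 + 24)/26) = 1.
  m_2 = 26*1 - 24 = 2, d_2 = (602 - 2^2)/26 = 598/26 = 23, a_2 = floor((24 + 2)/23) = 1.
  m_3 = 23*1 - 2 = 21, d_3 = (602 - 21^2)/23 = 161/23 = 7, a_3 = floor((24 + 21)/7) = 6.
  m_4 = 7*6 - 21 = 21, d_4 = (602 - 21^2)/7 = 161/7 = 23, a_4 = floor((24 + 21)/23) = 1.
  m_5 = 23*1 - 21 = 2, d_5 = (602 - 2^2)/23 = 598/23 = 26, a_5 = floor((24 + 2)/26) = 1.
  m_6 = 26*1 - 2 = 24, d_6 = (602 - 24^2)/26 = 26/26 = 1, a_6 = floor((24 + 24)/1) = 48.
  m_7 = 1*48 - 24 = 24, d_7 = (602 - 24^2)/1 = 26/1 = 26: (m_7, d_7) = (m_1, d_1) = (24, 26), so from here the quotients repeat a_1, ..., a_6; the period length is 6.
So sqrt(602) = [24; (1, 1, 6, 1, 1, 48)] with period length k = 6.
k is even, so the fundamental solution of x^2 - 602y^2 = 1 is (p_{k-1}, q_{k-1}) = (p_5, q_5); compute convergents through index 5.
Convergents (p_i = a_i*p_{i-1} + p_{i-2}, q_i = a_i*q_{i-1} + q_{i-2} with p_{-2}=0, p_{-1}=1, q_{-2}=1, q_{-1}=0):
  i=0: a_0=24, p_0 = 24*1 + 0 = 24, q_0 = 24*0 + 1 = 1.
  i=1: a_1=1, p_1 = 1*24 + 1 = 25, q_1 = 1*1 + 0 = 1.
  i=2: a_2=1, p_2 = 1*25 + 24 = 49, q_2 = 1*1 + 1 = 2.
  i=3: a_3=6, p_3 = 6*49 + 25 = 319, q_3 = 6*2 + 1 = 13.
  i=4: a_4=1, p_4 = 1*319 + 49 = 368, q_4 = 1*13 + 2 = 15.
  i=5: a_5=1, p_5 = 1*368 + 319 = 687, q_5 = 1*15 + 13 = 28.
Check: 687^2 - 602*28^2 = 471969 - 471968 = 1, so (x, y) = (687, 28) solves the equation, and by the theorem it is the least positive solution.

(x, y) = (687, 28)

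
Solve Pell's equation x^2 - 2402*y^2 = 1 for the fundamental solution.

(x, y) = (4803, 98)

First expand sqrt(2402) as a continued fraction. With x_i = (sqrt(2402) + m_i)/d_i and (m_0, d_0) = (0, 1): a_0 = floor(sqrt(2402)) = 49, since 49^2 = 2401 <= 2402 < 2500 = 50^2.
Iterate m_{i+1} = d_i*a_i - m_i, d_{i+1} = (2402 - m_{i+1}^2)/d_i, a_{i+1} = floor((a_0 + m_{i+1})/d_{i+1}):
  m_1 = 1*49 - 0 = 49, d_1 = (2402 - 49^2)/1 = 1/1 = 1, a_1 = floor((49 + 49)/1) = 98.
  m_2 = 1*98 - 49 = 49, d_2 = (2402 - 49^2)/1 = 1/1 = 1: (m_2, d_2) = (m_1, d_1) = (49, 1), so from here the quotient a_1 repeats; the period length is 1.
So sqrt(2402) = [49; (98)] with period length k = 1.
k is odd, so (p_{k-1}, q_{k-1}) only solves x^2 - 2402y^2 = -1 and the fundamental solution of x^2 - 2402y^2 = 1 is (p_{2k-1}, q_{2k-1}) = (p_1, q_1); compute convergents through index 1, running through the period twice.
Convergents (p_i = a_i*p_{i-1} + p_{i-2}, q_i = a_i*q_{i-1} + q_{i-2} with p_{-2}=0, p_{-1}=1, q_{-2}=1, q_{-1}=0):
  i=0: a_0=49, p_0 = 49*1 + 0 = 49, q_0 = 49*0 + 1 = 1.
  i=1: a_1=98, p_1 = 98*49 + 1 = 4803, q_1 = 98*1 + 0 = 98.
Indeed p_0^2 - 2402*q_0^2 = 2401 - 2402 = -1, not +1.
Check: 4803^2 - 2402*98^2 = 23068809 - 23068808 = 1, so (x, y) = (4803, 98) solves the equation, and by the theorem it is the least positive solution.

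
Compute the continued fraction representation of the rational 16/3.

[5; 3]

Run the Euclidean algorithm on 16 and 3; the successive quotients are the partial quotients a_0, a_1, ... (each step inverts the fractional part left over by the previous one):
  16 = 5*3 + 1, so a_0 = 5.
  3 = 3*1 + 0, so a_1 = 3.
The remainder reaches 0 after 2 divisions, so the expansion has 2 partial quotients, read off in order.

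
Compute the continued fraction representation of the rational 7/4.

Run the Euclidean algorithm on 7 and 4; the successive quotients are the partial quotients a_0, a_1, ... (each step inverts the fractional part left over by the previous one):
  7 = 1*4 + 3, so a_0 = 1.
  4 = 1*3 + 1, so a_1 = 1.
  3 = 3*1 + 0, so a_2 = 3.
The remainder reaches 0 after 3 divisions, so the expansion has 3 partial quotients, read off in order.

[1; 1, 3]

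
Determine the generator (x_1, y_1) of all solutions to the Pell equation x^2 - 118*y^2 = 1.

First expand sqrt(118) as a continued fraction. With x_i = (sqrt(118) + m_i)/d_i and (m_0, d_0) = (0, 1): a_0 = floor(sqrt(118)) = 10, since 10^2 = 100 <= 118 < 121 = 11^2.
Iterate m_{i+1} = d_i*a_i - m_i, d_{i+1} = (118 - m_{i+1}^2)/d_i, a_{i+1} = floor((a_0 + m_{i+1})/d_{i+1}):
  m_1 = 1*10 - 0 = 10, d_1 = (118 - 10^2)/1 = 18/1 = 18, a_1 = floor((10 + 10)/18) = 1.
  m_2 = 18*1 - 10 = 8, d_2 = (118 - 8^2)/18 = 54/18 = 3, a_2 = floor((10 + 8)/3) = 6.
  m_3 = 3*6 - 8 = 10, d_3 = (118 - 10^2)/3 = 18/3 = 6, a_3 = floor((10 + 10)/6) = 3.
  m_4 = 6*3 - 10 = 8, d_4 = (118 - 8^2)/6 = 54/6 = 9, a_4 = floor((10 + 8)/9) = 2.
  m_5 = 9*2 - 8 = 10, d_5 = (118 - 10^2)/9 = 18/9 = 2, a_5 = floor((10 + 10)/2) = 10.
  m_6 = 2*10 - 10 = 10, d_6 = (118 - 10^2)/2 = 18/2 = 9, a_6 = floor((10 + 10)/9) = 2.
  m_7 = 9*2 - 10 = 8, d_7 = (118 - 8^2)/9 = 54/9 = 6, a_7 = floor((10 + 8)/6) = 3.
  m_8 = 6*3 - 8 = 10, d_8 = (118 - 10^2)/6 = 18/6 = 3, a_8 = floor((10 + 10)/3) = 6.
  m_9 = 3*6 - 10 = 8, d_9 = (118 - 8^2)/3 = 54/3 = 18, a_9 = floor((10 + 8)/18) = 1.
  m_10 = 18*1 - 8 = 10, d_10 = (118 - 10^2)/18 = 18/18 = 1, a_10 = floor((10 + 10)/1) = 20.
  m_11 = 1*20 - 10 = 10, d_11 = (118 - 10^2)/1 = 18/1 = 18: (m_11, d_11) = (m_1, d_1) = (10, 18), so from here the quotients repeat a_1, ..., a_10; the period length is 10.
So sqrt(118) = [10; (1, 6, 3, 2, 10, 2, 3, 6, 1, 20)] with period length k = 10.
k is even, so the fundamental solution of x^2 - 118y^2 = 1 is (p_{k-1}, q_{k-1}) = (p_9, q_9); compute convergents through index 9.
Convergents (p_i = a_i*p_{i-1} + p_{i-2}, q_i = a_i*q_{i-1} + q_{i-2} with p_{-2}=0, p_{-1}=1, q_{-2}=1, q_{-1}=0):
  i=0: a_0=10, p_0 = 10*1 + 0 = 10, q_0 = 10*0 + 1 = 1.
  i=1: a_1=1, p_1 = 1*10 + 1 = 11, q_1 = 1*1 + 0 = 1.
  i=2: a_2=6, p_2 = 6*11 + 10 = 76, q_2 = 6*1 + 1 = 7.
  i=3: a_3=3, p_3 = 3*76 + 11 = 239, q_3 = 3*7 + 1 = 22.
  i=4: a_4=2, p_4 = 2*239 + 76 = 554, q_4 = 2*22 + 7 = 51.
  i=5: a_5=10, p_5 = 10*554 + 239 = 5779, q_5 = 10*51 + 22 = 532.
  i=6: a_6=2, p_6 = 2*5779 + 554 = 12112, q_6 = 2*532 + 51 = 1115.
  i=7: a_7=3, p_7 = 3*12112 + 5779 = 42115, q_7 = 3*1115 + 532 = 3877.
  i=8: a_8=6, p_8 = 6*42115 + 12112 = 264802, q_8 = 6*3877 + 1115 = 24377.
  i=9: a_9=1, p_9 = 1*264802 + 42115 = 306917, q_9 = 1*24377 + 3877 = 28254.
Check: 306917^2 - 118*28254^2 = 94198044889 - 94198044888 = 1, so (x, y) = (306917, 28254) solves the equation, and by the theorem it is the least positive solution.

(x, y) = (306917, 28254)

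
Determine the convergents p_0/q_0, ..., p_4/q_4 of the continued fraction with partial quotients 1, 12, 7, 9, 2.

Using the convergent recurrence p_i = a_i*p_{i-1} + p_{i-2}, q_i = a_i*q_{i-1} + q_{i-2} with p_{-2}=0, p_{-1}=1, q_{-2}=1, q_{-1}=0:
  i=0: a_0=1, p_0 = 1*1 + 0 = 1, q_0 = 1*0 + 1 = 1.
  i=1: a_1=12, p_1 = 12*1 + 1 = 13, q_1 = 12*1 + 0 = 12.
  i=2: a_2=7, p_2 = 7*13 + 1 = 92, q_2 = 7*12 + 1 = 85.
  i=3: a_3=9, p_3 = 9*92 + 13 = 841, q_3 = 9*85 + 12 = 777.
  i=4: a_4=2, p_4 = 2*841 + 92 = 1774, q_4 = 2*777 + 85 = 1639.

1/1, 13/12, 92/85, 841/777, 1774/1639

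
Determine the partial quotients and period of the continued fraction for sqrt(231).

[15; (5, 30)]

Write x_i = (sqrt(231) + m_i)/d_i with (m_0, d_0) = (0, 1). a_0 = floor(sqrt(231)) = 15, since 15^2 = 225 <= 231 < 256 = 16^2.
Iterate m_{i+1} = d_i*a_i - m_i, d_{i+1} = (231 - m_{i+1}^2)/d_i, a_{i+1} = floor((a_0 + m_{i+1})/d_{i+1}):
  m_1 = 1*15 - 0 = 15, d_1 = (231 - 15^2)/1 = 6/1 = 6, a_1 = floor((15 + 15)/6) = 5.
  m_2 = 6*5 - 15 = 15, d_2 = (231 - 15^2)/6 = 6/6 = 1, a_2 = floor((15 + 15)/1) = 30.
  m_3 = 1*30 - 15 = 15, d_3 = (231 - 15^2)/1 = 6/1 = 6: (m_3, d_3) = (m_1, d_1) = (15, 6), so from here the quotients repeat a_1, a_2; the period length is 2.
Hence the expansion of sqrt(231) is a_0 = 15 followed by the repeating block 5, 30 (period 2).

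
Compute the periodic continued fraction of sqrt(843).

[29; (29, 58)]

Write x_i = (sqrt(843) + m_i)/d_i with (m_0, d_0) = (0, 1). a_0 = floor(sqrt(843)) = 29, since 29^2 = 841 <= 843 < 900 = 30^2.
Iterate m_{i+1} = d_i*a_i - m_i, d_{i+1} = (843 - m_{i+1}^2)/d_i, a_{i+1} = floor((a_0 + m_{i+1})/d_{i+1}):
  m_1 = 1*29 - 0 = 29, d_1 = (843 - 29^2)/1 = 2/1 = 2, a_1 = floor((29 + 29)/2) = 29.
  m_2 = 2*29 - 29 = 29, d_2 = (843 - 29^2)/2 = 2/2 = 1, a_2 = floor((29 + 29)/1) = 58.
  m_3 = 1*58 - 29 = 29, d_3 = (843 - 29^2)/1 = 2/1 = 2: (m_3, d_3) = (m_1, d_1) = (29, 2), so from here the quotients repeat a_1, a_2; the period length is 2.
Hence the expansion of sqrt(843) is a_0 = 29 followed by the repeating block 29, 58 (period 2).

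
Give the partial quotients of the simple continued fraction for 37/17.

Run the Euclidean algorithm on 37 and 17; the successive quotients are the partial quotients a_0, a_1, ... (each step inverts the fractional part left over by the previous one):
  37 = 2*17 + 3, so a_0 = 2.
  17 = 5*3 + 2, so a_1 = 5.
  3 = 1*2 + 1, so a_2 = 1.
  2 = 2*1 + 0, so a_3 = 2.
The remainder reaches 0 after 4 divisions, so the expansion has 4 partial quotients, read off in order.

[2; 5, 1, 2]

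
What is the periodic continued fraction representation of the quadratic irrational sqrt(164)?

Write x_i = (sqrt(164) + m_i)/d_i with (m_0, d_0) = (0, 1). a_0 = floor(sqrt(164)) = 12, since 12^2 = 144 <= 164 < 169 = 13^2.
Iterate m_{i+1} = d_i*a_i - m_i, d_{i+1} = (164 - m_{i+1}^2)/d_i, a_{i+1} = floor((a_0 + m_{i+1})/d_{i+1}):
  m_1 = 1*12 - 0 = 12, d_1 = (164 - 12^2)/1 = 20/1 = 20, a_1 = floor((12 + 12)/20) = 1.
  m_2 = 20*1 - 12 = 8, d_2 = (164 - 8^2)/20 = 100/20 = 5, a_2 = floor((12 + 8)/5) = 4.
  m_3 = 5*4 - 8 = 12, d_3 = (164 - 12^2)/5 = 20/5 = 4, a_3 = floor((12 + 12)/4) = 6.
  m_4 = 4*6 - 12 = 12, d_4 = (164 - 12^2)/4 = 20/4 = 5, a_4 = floor((12 + 12)/5) = 4.
  m_5 = 5*4 - 12 = 8, d_5 = (164 - 8^2)/5 = 100/5 = 20, a_5 = floor((12 + 8)/20) = 1.
  m_6 = 20*1 - 8 = 12, d_6 = (164 - 12^2)/20 = 20/20 = 1, a_6 = floor((12 + 12)/1) = 24.
  m_7 = 1*24 - 12 = 12, d_7 = (164 - 12^2)/1 = 20/1 = 20: (m_7, d_7) = (m_1, d_1) = (12, 20), so from here the quotients repeat a_1, ..., a_6; the period length is 6.
Hence the expansion of sqrt(164) is a_0 = 12 followed by the repeating block 1, 4, 6, 4, 1, 24 (period 6).

[12; (1, 4, 6, 4, 1, 24)]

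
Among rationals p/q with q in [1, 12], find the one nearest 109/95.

8/7

Expand x = 109/95 as a continued fraction with the Euclidean algorithm:
  109 = 1*95 + 14, so a_0 = 1.
  95 = 6*14 + 11, so a_1 = 6.
  14 = 1*11 + 3, so a_2 = 1.
  11 = 3*3 + 2, so a_3 = 3.
  3 = 1*2 + 1, so a_4 = 1.
  2 = 2*1 + 0, so a_5 = 2.
so x = [1; 6, 1, 3, 1, 2].
Convergents (p_i = a_i*p_{i-1} + p_{i-2}, q_i = a_i*q_{i-1} + q_{i-2} with p_{-2}=0, p_{-1}=1, q_{-2}=1, q_{-1}=0), until the denominator exceeds 12:
  i=0: a_0=1, p_0 = 1*1 + 0 = 1, q_0 = 1*0 + 1 = 1.
  i=1: a_1=6, p_1 = 6*1 + 1 = 7, q_1 = 6*1 + 0 = 6.
  i=2: a_2=1, p_2 = 1*7 + 1 = 8, q_2 = 1*6 + 1 = 7.
  i=3: a_3=3, p_3 = 3*8 + 7 = 31, q_3 = 3*7 + 6 = 27.
q_3 = 27 > 12, so the last convergent with denominator <= 12 is p_2/q_2 = 8/7.
The closest fraction with denominator <= 12 is either p_2/q_2 or the intermediate fraction (k*p_2 + p_1)/(k*q_2 + q_1) with the largest k >= 1 whose denominator stays <= 12; these approach x as k grows, and every other convergent or intermediate fraction in range is farther away.
Largest k: floor((12 - q_1)/q_2) = floor((12 - 6)/7) = 0.
Since k = 0, no intermediate fraction beyond p_2/q_2 has denominator <= 12, so the convergent 8/7 is the closest (its error is |109*7 - 8*95|/(95*7) = 3/665).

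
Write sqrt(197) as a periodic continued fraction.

[14; (28)]

Write x_i = (sqrt(197) + m_i)/d_i with (m_0, d_0) = (0, 1). a_0 = floor(sqrt(197)) = 14, since 14^2 = 196 <= 197 < 225 = 15^2.
Iterate m_{i+1} = d_i*a_i - m_i, d_{i+1} = (197 - m_{i+1}^2)/d_i, a_{i+1} = floor((a_0 + m_{i+1})/d_{i+1}):
  m_1 = 1*14 - 0 = 14, d_1 = (197 - 14^2)/1 = 1/1 = 1, a_1 = floor((14 + 14)/1) = 28.
  m_2 = 1*28 - 14 = 14, d_2 = (197 - 14^2)/1 = 1/1 = 1: (m_2, d_2) = (m_1, d_1) = (14, 1), so from here the quotient a_1 repeats; the period length is 1.
Hence the expansion of sqrt(197) is a_0 = 14 followed by the repeating block 28 (period 1).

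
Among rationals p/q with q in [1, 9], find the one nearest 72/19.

19/5

Expand x = 72/19 as a continued fraction with the Euclidean algorithm:
  72 = 3*19 + 15, so a_0 = 3.
  19 = 1*15 + 4, so a_1 = 1.
  15 = 3*4 + 3, so a_2 = 3.
  4 = 1*3 + 1, so a_3 = 1.
  3 = 3*1 + 0, so a_4 = 3.
so x = [3; 1, 3, 1, 3].
Convergents (p_i = a_i*p_{i-1} + p_{i-2}, q_i = a_i*q_{i-1} + q_{i-2} with p_{-2}=0, p_{-1}=1, q_{-2}=1, q_{-1}=0), until the denominator exceeds 9:
  i=0: a_0=3, p_0 = 3*1 + 0 = 3, q_0 = 3*0 + 1 = 1.
  i=1: a_1=1, p_1 = 1*3 + 1 = 4, q_1 = 1*1 + 0 = 1.
  i=2: a_2=3, p_2 = 3*4 + 3 = 15, q_2 = 3*1 + 1 = 4.
  i=3: a_3=1, p_3 = 1*15 + 4 = 19, q_3 = 1*4 + 1 = 5.
  i=4: a_4=3, p_4 = 3*19 + 15 = 72, q_4 = 3*5 + 4 = 19.
q_4 = 19 > 9, so the last convergent with denominator <= 9 is p_3/q_3 = 19/5.
The closest fraction with denominator <= 9 is either p_3/q_3 or the intermediate fraction (k*p_3 + p_2)/(k*q_3 + q_2) with the largest k >= 1 whose denominator stays <= 9; these approach x as k grows, and every other convergent or intermediate fraction in range is farther away.
Largest k: floor((9 - q_2)/q_3) = floor((9 - 4)/5) = 1.
That gives (1*19 + 15)/(1*5 + 4) = 34/9.
Compare the errors: |x - 19/5| = |72*5 - 19*19|/(19*5) = 1/95, and |x - 34/9| = |72*9 - 34*19|/(19*9) = 2/171.
Cross-multiplying, 1*171 = 171 < 190 = 2*95, so 1/95 is smaller: the convergent 19/5 is closer to x than 34/9.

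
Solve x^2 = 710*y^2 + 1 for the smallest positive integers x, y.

First expand sqrt(710) as a continued fraction. With x_i = (sqrt(710) + m_i)/d_i and (m_0, d_0) = (0, 1): a_0 = floor(sqrt(710)) = 26, since 26^2 = 676 <= 710 < 729 = 27^2.
Iterate m_{i+1} = d_i*a_i - m_i, d_{i+1} = (710 - m_{i+1}^2)/d_i, a_{i+1} = floor((a_0 + m_{i+1})/d_{i+1}):
  m_1 = 1*26 - 0 = 26, d_1 = (710 - 26^2)/1 = 34/1 = 34, a_1 = floor((26 + 26)/34) = 1.
  m_2 = 34*1 - 26 = 8, d_2 = (710 - 8^2)/34 = 646/34 = 19, a_2 = floor((26 + 8)/19) = 1.
  m_3 = 19*1 - 8 = 11, d_3 = (710 - 11^2)/19 = 589/19 = 31, a_3 = floor((26 + 11)/31) = 1.
  m_4 = 31*1 - 11 = 20, d_4 = (710 - 20^2)/31 = 310/31 = 10, a_4 = floor((26 + 20)/10) = 4.
  m_5 = 10*4 - 20 = 20, d_5 = (710 - 20^2)/10 = 310/10 = 31, a_5 = floor((26 + 20)/31) = 1.
  m_6 = 31*1 - 20 = 11, d_6 = (710 - 11^2)/31 = 589/31 = 19, a_6 = floor((26 + 11)/19) = 1.
  m_7 = 19*1 - 11 = 8, d_7 = (710 - 8^2)/19 = 646/19 = 34, a_7 = floor((26 + 8)/34) = 1.
  m_8 = 34*1 - 8 = 26, d_8 = (710 - 26^2)/34 = 34/34 = 1, a_8 = floor((26 + 26)/1) = 52.
  m_9 = 1*52 - 26 = 26, d_9 = (710 - 26^2)/1 = 34/1 = 34: (m_9, d_9) = (m_1, d_1) = (26, 34), so from here the quotients repeat a_1, ..., a_8; the period length is 8.
So sqrt(710) = [26; (1, 1, 1, 4, 1, 1, 1, 52)] with period length k = 8.
k is even, so the fundamental solution of x^2 - 710y^2 = 1 is (p_{k-1}, q_{k-1}) = (p_7, q_7); compute convergents through index 7.
Convergents (p_i = a_i*p_{i-1} + p_{i-2}, q_i = a_i*q_{i-1} + q_{i-2} with p_{-2}=0, p_{-1}=1, q_{-2}=1, q_{-1}=0):
  i=0: a_0=26, p_0 = 26*1 + 0 = 26, q_0 = 26*0 + 1 = 1.
  i=1: a_1=1, p_1 = 1*26 + 1 = 27, q_1 = 1*1 + 0 = 1.
  i=2: a_2=1, p_2 = 1*27 + 26 = 53, q_2 = 1*1 + 1 = 2.
  i=3: a_3=1, p_3 = 1*53 + 27 = 80, q_3 = 1*2 + 1 = 3.
  i=4: a_4=4, p_4 = 4*80 + 53 = 373, q_4 = 4*3 + 2 = 14.
  i=5: a_5=1, p_5 = 1*373 + 80 = 453, q_5 = 1*14 + 3 = 17.
  i=6: a_6=1, p_6 = 1*453 + 373 = 826, q_6 = 1*17 + 14 = 31.
  i=7: a_7=1, p_7 = 1*826 + 453 = 1279, q_7 = 1*31 + 17 = 48.
Check: 1279^2 - 710*48^2 = 1635841 - 1635840 = 1, so (x, y) = (1279, 48) solves the equation, and by the theorem it is the least positive solution.

(x, y) = (1279, 48)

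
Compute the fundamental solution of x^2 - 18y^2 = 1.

First expand sqrt(18) as a continued fraction. With x_i = (sqrt(18) + m_i)/d_i and (m_0, d_0) = (0, 1): a_0 = floor(sqrt(18)) = 4, since 4^2 = 16 <= 18 < 25 = 5^2.
Iterate m_{i+1} = d_i*a_i - m_i, d_{i+1} = (18 - m_{i+1}^2)/d_i, a_{i+1} = floor((a_0 + m_{i+1})/d_{i+1}):
  m_1 = 1*4 - 0 = 4, d_1 = (18 - 4^2)/1 = 2/1 = 2, a_1 = floor((4 + 4)/2) = 4.
  m_2 = 2*4 - 4 = 4, d_2 = (18 - 4^2)/2 = 2/2 = 1, a_2 = floor((4 + 4)/1) = 8.
  m_3 = 1*8 - 4 = 4, d_3 = (18 - 4^2)/1 = 2/1 = 2: (m_3, d_3) = (m_1, d_1) = (4, 2), so from here the quotients repeat a_1, a_2; the period length is 2.
So sqrt(18) = [4; (4, 8)] with period length k = 2.
k is even, so the fundamental solution of x^2 - 18y^2 = 1 is (p_{k-1}, q_{k-1}) = (p_1, q_1); compute convergents through index 1.
Convergents (p_i = a_i*p_{i-1} + p_{i-2}, q_i = a_i*q_{i-1} + q_{i-2} with p_{-2}=0, p_{-1}=1, q_{-2}=1, q_{-1}=0):
  i=0: a_0=4, p_0 = 4*1 + 0 = 4, q_0 = 4*0 + 1 = 1.
  i=1: a_1=4, p_1 = 4*4 + 1 = 17, q_1 = 4*1 + 0 = 4.
Check: 17^2 - 18*4^2 = 289 - 288 = 1, so (x, y) = (17, 4) solves the equation, and by the theorem it is the least positive solution.

(x, y) = (17, 4)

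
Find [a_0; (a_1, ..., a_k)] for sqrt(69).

Write x_i = (sqrt(69) + m_i)/d_i with (m_0, d_0) = (0, 1). a_0 = floor(sqrt(69)) = 8, since 8^2 = 64 <= 69 < 81 = 9^2.
Iterate m_{i+1} = d_i*a_i - m_i, d_{i+1} = (69 - m_{i+1}^2)/d_i, a_{i+1} = floor((a_0 + m_{i+1})/d_{i+1}):
  m_1 = 1*8 - 0 = 8, d_1 = (69 - 8^2)/1 = 5/1 = 5, a_1 = floor((8 + 8)/5) = 3.
  m_2 = 5*3 - 8 = 7, d_2 = (69 - 7^2)/5 = 20/5 = 4, a_2 = floor((8 + 7)/4) = 3.
  m_3 = 4*3 - 7 = 5, d_3 = (69 - 5^2)/4 = 44/4 = 11, a_3 = floor((8 + 5)/11) = 1.
  m_4 = 11*1 - 5 = 6, d_4 = (69 - 6^2)/11 = 33/11 = 3, a_4 = floor((8 + 6)/3) = 4.
  m_5 = 3*4 - 6 = 6, d_5 = (69 - 6^2)/3 = 33/3 = 11, a_5 = floor((8 + 6)/11) = 1.
  m_6 = 11*1 - 6 = 5, d_6 = (69 - 5^2)/11 = 44/11 = 4, a_6 = floor((8 + 5)/4) = 3.
  m_7 = 4*3 - 5 = 7, d_7 = (69 - 7^2)/4 = 20/4 = 5, a_7 = floor((8 + 7)/5) = 3.
  m_8 = 5*3 - 7 = 8, d_8 = (69 - 8^2)/5 = 5/5 = 1, a_8 = floor((8 + 8)/1) = 16.
  m_9 = 1*16 - 8 = 8, d_9 = (69 - 8^2)/1 = 5/1 = 5: (m_9, d_9) = (m_1, d_1) = (8, 5), so from here the quotients repeat a_1, ..., a_8; the period length is 8.
Hence the expansion of sqrt(69) is a_0 = 8 followed by the repeating block 3, 3, 1, 4, 1, 3, 3, 16 (period 8).

[8; (3, 3, 1, 4, 1, 3, 3, 16)]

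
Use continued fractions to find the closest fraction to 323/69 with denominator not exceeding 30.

103/22

Expand x = 323/69 as a continued fraction with the Euclidean algorithm:
  323 = 4*69 + 47, so a_0 = 4.
  69 = 1*47 + 22, so a_1 = 1.
  47 = 2*22 + 3, so a_2 = 2.
  22 = 7*3 + 1, so a_3 = 7.
  3 = 3*1 + 0, so a_4 = 3.
so x = [4; 1, 2, 7, 3].
Convergents (p_i = a_i*p_{i-1} + p_{i-2}, q_i = a_i*q_{i-1} + q_{i-2} with p_{-2}=0, p_{-1}=1, q_{-2}=1, q_{-1}=0), until the denominator exceeds 30:
  i=0: a_0=4, p_0 = 4*1 + 0 = 4, q_0 = 4*0 + 1 = 1.
  i=1: a_1=1, p_1 = 1*4 + 1 = 5, q_1 = 1*1 + 0 = 1.
  i=2: a_2=2, p_2 = 2*5 + 4 = 14, q_2 = 2*1 + 1 = 3.
  i=3: a_3=7, p_3 = 7*14 + 5 = 103, q_3 = 7*3 + 1 = 22.
  i=4: a_4=3, p_4 = 3*103 + 14 = 323, q_4 = 3*22 + 3 = 69.
q_4 = 69 > 30, so the last convergent with denominator <= 30 is p_3/q_3 = 103/22.
The closest fraction with denominator <= 30 is either p_3/q_3 or the intermediate fraction (k*p_3 + p_2)/(k*q_3 + q_2) with the largest k >= 1 whose denominator stays <= 30; these approach x as k grows, and every other convergent or intermediate fraction in range is farther away.
Largest k: floor((30 - q_2)/q_3) = floor((30 - 3)/22) = 1.
That gives (1*103 + 14)/(1*22 + 3) = 117/25.
Compare the errors: |x - 103/22| = |323*22 - 103*69|/(69*22) = 1/1518, and |x - 117/25| = |323*25 - 117*69|/(69*25) = 2/1725.
Cross-multiplying, 1*1725 = 1725 < 3036 = 2*1518, so 1/1518 is smaller: the convergent 103/22 is closer to x than 117/25.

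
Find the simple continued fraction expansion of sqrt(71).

[8; (2, 2, 1, 7, 1, 2, 2, 16)]

Write x_i = (sqrt(71) + m_i)/d_i with (m_0, d_0) = (0, 1). a_0 = floor(sqrt(71)) = 8, since 8^2 = 64 <= 71 < 81 = 9^2.
Iterate m_{i+1} = d_i*a_i - m_i, d_{i+1} = (71 - m_{i+1}^2)/d_i, a_{i+1} = floor((a_0 + m_{i+1})/d_{i+1}):
  m_1 = 1*8 - 0 = 8, d_1 = (71 - 8^2)/1 = 7/1 = 7, a_1 = floor((8 + 8)/7) = 2.
  m_2 = 7*2 - 8 = 6, d_2 = (71 - 6^2)/7 = 35/7 = 5, a_2 = floor((8 + 6)/5) = 2.
  m_3 = 5*2 - 6 = 4, d_3 = (71 - 4^2)/5 = 55/5 = 11, a_3 = floor((8 + 4)/11) = 1.
  m_4 = 11*1 - 4 = 7, d_4 = (71 - 7^2)/11 = 22/11 = 2, a_4 = floor((8 + 7)/2) = 7.
  m_5 = 2*7 - 7 = 7, d_5 = (71 - 7^2)/2 = 22/2 = 11, a_5 = floor((8 + 7)/11) = 1.
  m_6 = 11*1 - 7 = 4, d_6 = (71 - 4^2)/11 = 55/11 = 5, a_6 = floor((8 + 4)/5) = 2.
  m_7 = 5*2 - 4 = 6, d_7 = (71 - 6^2)/5 = 35/5 = 7, a_7 = floor((8 + 6)/7) = 2.
  m_8 = 7*2 - 6 = 8, d_8 = (71 - 8^2)/7 = 7/7 = 1, a_8 = floor((8 + 8)/1) = 16.
  m_9 = 1*16 - 8 = 8, d_9 = (71 - 8^2)/1 = 7/1 = 7: (m_9, d_9) = (m_1, d_1) = (8, 7), so from here the quotients repeat a_1, ..., a_8; the period length is 8.
Hence the expansion of sqrt(71) is a_0 = 8 followed by the repeating block 2, 2, 1, 7, 1, 2, 2, 16 (period 8).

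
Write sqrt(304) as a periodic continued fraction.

Write x_i = (sqrt(304) + m_i)/d_i with (m_0, d_0) = (0, 1). a_0 = floor(sqrt(304)) = 17, since 17^2 = 289 <= 304 < 324 = 18^2.
Iterate m_{i+1} = d_i*a_i - m_i, d_{i+1} = (304 - m_{i+1}^2)/d_i, a_{i+1} = floor((a_0 + m_{i+1})/d_{i+1}):
  m_1 = 1*17 - 0 = 17, d_1 = (304 - 17^2)/1 = 15/1 = 15, a_1 = floor((17 + 17)/15) = 2.
  m_2 = 15*2 - 17 = 13, d_2 = (304 - 13^2)/15 = 135/15 = 9, a_2 = floor((17 + 13)/9) = 3.
  m_3 = 9*3 - 13 = 14, d_3 = (304 - 14^2)/9 = 108/9 = 12, a_3 = floor((17 + 14)/12) = 2.
  m_4 = 12*2 - 14 = 10, d_4 = (304 - 10^2)/12 = 204/12 = 17, a_4 = floor((17 + 10)/17) = 1.
  m_5 = 17*1 - 10 = 7, d_5 = (304 - 7^2)/17 = 255/17 = 15, a_5 = floor((17 + 7)/15) = 1.
  m_6 = 15*1 - 7 = 8, d_6 = (304 - 8^2)/15 = 240/15 = 16, a_6 = floor((17 + 8)/16) = 1.
  m_7 = 16*1 - 8 = 8, d_7 = (304 - 8^2)/16 = 240/16 = 15, a_7 = floor((17 + 8)/15) = 1.
  m_8 = 15*1 - 8 = 7, d_8 = (304 - 7^2)/15 = 255/15 = 17, a_8 = floor((17 + 7)/17) = 1.
  m_9 = 17*1 - 7 = 10, d_9 = (304 - 10^2)/17 = 204/17 = 12, a_9 = floor((17 + 10)/12) = 2.
  m_10 = 12*2 - 10 = 14, d_10 = (304 - 14^2)/12 = 108/12 = 9, a_10 = floor((17 + 14)/9) = 3.
  m_11 = 9*3 - 14 = 13, d_11 = (304 - 13^2)/9 = 135/9 = 15, a_11 = floor((17 + 13)/15) = 2.
  m_12 = 15*2 - 13 = 17, d_12 = (304 - 17^2)/15 = 15/15 = 1, a_12 = floor((17 + 17)/1) = 34.
  m_13 = 1*34 - 17 = 17, d_13 = (304 - 17^2)/1 = 15/1 = 15: (m_13, d_13) = (m_1, d_1) = (17, 15), so from here the quotients repeat a_1, ..., a_12; the period length is 12.
Hence the expansion of sqrt(304) is a_0 = 17 followed by the repeating block 2, 3, 2, 1, 1, 1, 1, 1, 2, 3, 2, 34 (period 12).

[17; (2, 3, 2, 1, 1, 1, 1, 1, 2, 3, 2, 34)]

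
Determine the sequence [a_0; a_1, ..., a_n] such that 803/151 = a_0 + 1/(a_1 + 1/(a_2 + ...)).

Run the Euclidean algorithm on 803 and 151; the successive quotients are the partial quotients a_0, a_1, ... (each step inverts the fractional part left over by the previous one):
  803 = 5*151 + 48, so a_0 = 5.
  151 = 3*48 + 7, so a_1 = 3.
  48 = 6*7 + 6, so a_2 = 6.
  7 = 1*6 + 1, so a_3 = 1.
  6 = 6*1 + 0, so a_4 = 6.
The remainder reaches 0 after 5 divisions, so the expansion has 5 partial quotients, read off in order.

[5; 3, 6, 1, 6]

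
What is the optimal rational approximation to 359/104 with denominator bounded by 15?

38/11

Expand x = 359/104 as a continued fraction with the Euclidean algorithm:
  359 = 3*104 + 47, so a_0 = 3.
  104 = 2*47 + 10, so a_1 = 2.
  47 = 4*10 + 7, so a_2 = 4.
  10 = 1*7 + 3, so a_3 = 1.
  7 = 2*3 + 1, so a_4 = 2.
  3 = 3*1 + 0, so a_5 = 3.
so x = [3; 2, 4, 1, 2, 3].
Convergents (p_i = a_i*p_{i-1} + p_{i-2}, q_i = a_i*q_{i-1} + q_{i-2} with p_{-2}=0, p_{-1}=1, q_{-2}=1, q_{-1}=0), until the denominator exceeds 15:
  i=0: a_0=3, p_0 = 3*1 + 0 = 3, q_0 = 3*0 + 1 = 1.
  i=1: a_1=2, p_1 = 2*3 + 1 = 7, q_1 = 2*1 + 0 = 2.
  i=2: a_2=4, p_2 = 4*7 + 3 = 31, q_2 = 4*2 + 1 = 9.
  i=3: a_3=1, p_3 = 1*31 + 7 = 38, q_3 = 1*9 + 2 = 11.
  i=4: a_4=2, p_4 = 2*38 + 31 = 107, q_4 = 2*11 + 9 = 31.
q_4 = 31 > 15, so the last convergent with denominator <= 15 is p_3/q_3 = 38/11.
The closest fraction with denominator <= 15 is either p_3/q_3 or the intermediate fraction (k*p_3 + p_2)/(k*q_3 + q_2) with the largest k >= 1 whose denominator stays <= 15; these approach x as k grows, and every other convergent or intermediate fraction in range is farther away.
Largest k: floor((15 - q_2)/q_3) = floor((15 - 9)/11) = 0.
Since k = 0, no intermediate fraction beyond p_3/q_3 has denominator <= 15, so the convergent 38/11 is the closest (its error is |359*11 - 38*104|/(104*11) = 3/1144).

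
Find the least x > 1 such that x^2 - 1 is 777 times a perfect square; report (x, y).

(x, y) = (223, 8)

First expand sqrt(777) as a continued fraction. With x_i = (sqrt(777) + m_i)/d_i and (m_0, d_0) = (0, 1): a_0 = floor(sqrt(777)) = 27, since 27^2 = 729 <= 777 < 784 = 28^2.
Iterate m_{i+1} = d_i*a_i - m_i, d_{i+1} = (777 - m_{i+1}^2)/d_i, a_{i+1} = floor((a_0 + m_{i+1})/d_{i+1}):
  m_1 = 1*27 - 0 = 27, d_1 = (777 - 27^2)/1 = 48/1 = 48, a_1 = floor((27 + 27)/48) = 1.
  m_2 = 48*1 - 27 = 21, d_2 = (777 - 21^2)/48 = 336/48 = 7, a_2 = floor((27 + 21)/7) = 6.
  m_3 = 7*6 - 21 = 21, d_3 = (777 - 21^2)/7 = 336/7 = 48, a_3 = floor((27 + 21)/48) = 1.
  m_4 = 48*1 - 21 = 27, d_4 = (777 - 27^2)/48 = 48/48 = 1, a_4 = floor((27 + 27)/1) = 54.
  m_5 = 1*54 - 27 = 27, d_5 = (777 - 27^2)/1 = 48/1 = 48: (m_5, d_5) = (m_1, d_1) = (27, 48), so from here the quotients repeat a_1, ..., a_4; the period length is 4.
So sqrt(777) = [27; (1, 6, 1, 54)] with period length k = 4.
k is even, so the fundamental solution of x^2 - 777y^2 = 1 is (p_{k-1}, q_{k-1}) = (p_3, q_3); compute convergents through index 3.
Convergents (p_i = a_i*p_{i-1} + p_{i-2}, q_i = a_i*q_{i-1} + q_{i-2} with p_{-2}=0, p_{-1}=1, q_{-2}=1, q_{-1}=0):
  i=0: a_0=27, p_0 = 27*1 + 0 = 27, q_0 = 27*0 + 1 = 1.
  i=1: a_1=1, p_1 = 1*27 + 1 = 28, q_1 = 1*1 + 0 = 1.
  i=2: a_2=6, p_2 = 6*28 + 27 = 195, q_2 = 6*1 + 1 = 7.
  i=3: a_3=1, p_3 = 1*195 + 28 = 223, q_3 = 1*7 + 1 = 8.
Check: 223^2 - 777*8^2 = 49729 - 49728 = 1, so (x, y) = (223, 8) solves the equation, and by the theorem it is the least positive solution.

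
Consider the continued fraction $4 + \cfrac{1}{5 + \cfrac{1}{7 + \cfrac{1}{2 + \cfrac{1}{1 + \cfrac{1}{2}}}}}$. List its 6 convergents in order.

Using the convergent recurrence p_i = a_i*p_{i-1} + p_{i-2}, q_i = a_i*q_{i-1} + q_{i-2} with p_{-2}=0, p_{-1}=1, q_{-2}=1, q_{-1}=0:
  i=0: a_0=4, p_0 = 4*1 + 0 = 4, q_0 = 4*0 + 1 = 1.
  i=1: a_1=5, p_1 = 5*4 + 1 = 21, q_1 = 5*1 + 0 = 5.
  i=2: a_2=7, p_2 = 7*21 + 4 = 151, q_2 = 7*5 + 1 = 36.
  i=3: a_3=2, p_3 = 2*151 + 21 = 323, q_3 = 2*36 + 5 = 77.
  i=4: a_4=1, p_4 = 1*323 + 151 = 474, q_4 = 1*77 + 36 = 113.
  i=5: a_5=2, p_5 = 2*474 + 323 = 1271, q_5 = 2*113 + 77 = 303.

4/1, 21/5, 151/36, 323/77, 474/113, 1271/303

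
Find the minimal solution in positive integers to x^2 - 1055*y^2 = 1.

First expand sqrt(1055) as a continued fraction. With x_i = (sqrt(1055) + m_i)/d_i and (m_0, d_0) = (0, 1): a_0 = floor(sqrt(1055)) = 32, since 32^2 = 1024 <= 1055 < 1089 = 33^2.
Iterate m_{i+1} = d_i*a_i - m_i, d_{i+1} = (1055 - m_{i+1}^2)/d_i, a_{i+1} = floor((a_0 + m_{i+1})/d_{i+1}):
  m_1 = 1*32 - 0 = 32, d_1 = (1055 - 32^2)/1 = 31/1 = 31, a_1 = floor((32 + 32)/31) = 2.
  m_2 = 31*2 - 32 = 30, d_2 = (1055 - 30^2)/31 = 155/31 = 5, a_2 = floor((32 + 30)/5) = 12.
  m_3 = 5*12 - 30 = 30, d_3 = (1055 - 30^2)/5 = 155/5 = 31, a_3 = floor((32 + 30)/31) = 2.
  m_4 = 31*2 - 30 = 32, d_4 = (1055 - 32^2)/31 = 31/31 = 1, a_4 = floor((32 + 32)/1) = 64.
  m_5 = 1*64 - 32 = 32, d_5 = (1055 - 32^2)/1 = 31/1 = 31: (m_5, d_5) = (m_1, d_1) = (32, 31), so from here the quotients repeat a_1, ..., a_4; the period length is 4.
So sqrt(1055) = [32; (2, 12, 2, 64)] with period length k = 4.
k is even, so the fundamental solution of x^2 - 1055y^2 = 1 is (p_{k-1}, q_{k-1}) = (p_3, q_3); compute convergents through index 3.
Convergents (p_i = a_i*p_{i-1} + p_{i-2}, q_i = a_i*q_{i-1} + q_{i-2} with p_{-2}=0, p_{-1}=1, q_{-2}=1, q_{-1}=0):
  i=0: a_0=32, p_0 = 32*1 + 0 = 32, q_0 = 32*0 + 1 = 1.
  i=1: a_1=2, p_1 = 2*32 + 1 = 65, q_1 = 2*1 + 0 = 2.
  i=2: a_2=12, p_2 = 12*65 + 32 = 812, q_2 = 12*2 + 1 = 25.
  i=3: a_3=2, p_3 = 2*812 + 65 = 1689, q_3 = 2*25 + 2 = 52.
Check: 1689^2 - 1055*52^2 = 2852721 - 2852720 = 1, so (x, y) = (1689, 52) solves the equation, and by the theorem it is the least positive solution.

(x, y) = (1689, 52)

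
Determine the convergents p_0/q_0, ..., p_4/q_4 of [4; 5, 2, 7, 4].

Using the convergent recurrence p_i = a_i*p_{i-1} + p_{i-2}, q_i = a_i*q_{i-1} + q_{i-2} with p_{-2}=0, p_{-1}=1, q_{-2}=1, q_{-1}=0:
  i=0: a_0=4, p_0 = 4*1 + 0 = 4, q_0 = 4*0 + 1 = 1.
  i=1: a_1=5, p_1 = 5*4 + 1 = 21, q_1 = 5*1 + 0 = 5.
  i=2: a_2=2, p_2 = 2*21 + 4 = 46, q_2 = 2*5 + 1 = 11.
  i=3: a_3=7, p_3 = 7*46 + 21 = 343, q_3 = 7*11 + 5 = 82.
  i=4: a_4=4, p_4 = 4*343 + 46 = 1418, q_4 = 4*82 + 11 = 339.

4/1, 21/5, 46/11, 343/82, 1418/339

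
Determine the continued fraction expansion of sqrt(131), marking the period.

[11; (2, 4, 11, 4, 2, 22)]

Write x_i = (sqrt(131) + m_i)/d_i with (m_0, d_0) = (0, 1). a_0 = floor(sqrt(131)) = 11, since 11^2 = 121 <= 131 < 144 = 12^2.
Iterate m_{i+1} = d_i*a_i - m_i, d_{i+1} = (131 - m_{i+1}^2)/d_i, a_{i+1} = floor((a_0 + m_{i+1})/d_{i+1}):
  m_1 = 1*11 - 0 = 11, d_1 = (131 - 11^2)/1 = 10/1 = 10, a_1 = floor((11 + 11)/10) = 2.
  m_2 = 10*2 - 11 = 9, d_2 = (131 - 9^2)/10 = 50/10 = 5, a_2 = floor((11 + 9)/5) = 4.
  m_3 = 5*4 - 9 = 11, d_3 = (131 - 11^2)/5 = 10/5 = 2, a_3 = floor((11 + 11)/2) = 11.
  m_4 = 2*11 - 11 = 11, d_4 = (131 - 11^2)/2 = 10/2 = 5, a_4 = floor((11 + 11)/5) = 4.
  m_5 = 5*4 - 11 = 9, d_5 = (131 - 9^2)/5 = 50/5 = 10, a_5 = floor((11 + 9)/10) = 2.
  m_6 = 10*2 - 9 = 11, d_6 = (131 - 11^2)/10 = 10/10 = 1, a_6 = floor((11 + 11)/1) = 22.
  m_7 = 1*22 - 11 = 11, d_7 = (131 - 11^2)/1 = 10/1 = 10: (m_7, d_7) = (m_1, d_1) = (11, 10), so from here the quotients repeat a_1, ..., a_6; the period length is 6.
Hence the expansion of sqrt(131) is a_0 = 11 followed by the repeating block 2, 4, 11, 4, 2, 22 (period 6).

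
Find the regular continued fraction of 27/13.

Run the Euclidean algorithm on 27 and 13; the successive quotients are the partial quotients a_0, a_1, ... (each step inverts the fractional part left over by the previous one):
  27 = 2*13 + 1, so a_0 = 2.
  13 = 13*1 + 0, so a_1 = 13.
The remainder reaches 0 after 2 divisions, so the expansion has 2 partial quotients, read off in order.

[2; 13]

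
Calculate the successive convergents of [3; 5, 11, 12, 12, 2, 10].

3/1, 16/5, 179/56, 2164/677, 26147/8180, 54458/17037, 570727/178550

Using the convergent recurrence p_i = a_i*p_{i-1} + p_{i-2}, q_i = a_i*q_{i-1} + q_{i-2} with p_{-2}=0, p_{-1}=1, q_{-2}=1, q_{-1}=0:
  i=0: a_0=3, p_0 = 3*1 + 0 = 3, q_0 = 3*0 + 1 = 1.
  i=1: a_1=5, p_1 = 5*3 + 1 = 16, q_1 = 5*1 + 0 = 5.
  i=2: a_2=11, p_2 = 11*16 + 3 = 179, q_2 = 11*5 + 1 = 56.
  i=3: a_3=12, p_3 = 12*179 + 16 = 2164, q_3 = 12*56 + 5 = 677.
  i=4: a_4=12, p_4 = 12*2164 + 179 = 26147, q_4 = 12*677 + 56 = 8180.
  i=5: a_5=2, p_5 = 2*26147 + 2164 = 54458, q_5 = 2*8180 + 677 = 17037.
  i=6: a_6=10, p_6 = 10*54458 + 26147 = 570727, q_6 = 10*17037 + 8180 = 178550.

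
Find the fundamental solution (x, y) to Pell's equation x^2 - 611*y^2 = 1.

First expand sqrt(611) as a continued fraction. With x_i = (sqrt(611) + m_i)/d_i and (m_0, d_0) = (0, 1): a_0 = floor(sqrt(611)) = 24, since 24^2 = 576 <= 611 < 625 = 25^2.
Iterate m_{i+1} = d_i*a_i - m_i, d_{i+1} = (611 - m_{i+1}^2)/d_i, a_{i+1} = floor((a_0 + m_{i+1})/d_{i+1}):
  m_1 = 1*24 - 0 = 24, d_1 = (611 - 24^2)/1 = 35/1 = 35, a_1 = floor((24 + 24)/35) = 1.
  m_2 = 35*1 - 24 = 11, d_2 = (611 - 11^2)/35 = 490/35 = 14, a_2 = floor((24 + 11)/14) = 2.
  m_3 = 14*2 - 11 = 17, d_3 = (611 - 17^2)/14 = 322/14 = 23, a_3 = floor((24 + 17)/23) = 1.
  m_4 = 23*1 - 17 = 6, d_4 = (611 - 6^2)/23 = 575/23 = 25, a_4 = floor((24 + 6)/25) = 1.
  m_5 = 25*1 - 6 = 19, d_5 = (611 - 19^2)/25 = 250/25 = 10, a_5 = floor((24 + 19)/10) = 4.
  m_6 = 10*4 - 19 = 21, d_6 = (611 - 21^2)/10 = 170/10 = 17, a_6 = floor((24 + 21)/17) = 2.
  m_7 = 17*2 - 21 = 13, d_7 = (611 - 13^2)/17 = 442/17 = 26, a_7 = floor((24 + 13)/26) = 1.
  m_8 = 26*1 - 13 = 13, d_8 = (611 - 13^2)/26 = 442/26 = 17, a_8 = floor((24 + 13)/17) = 2.
  m_9 = 17*2 - 13 = 21, d_9 = (611 - 21^2)/17 = 170/17 = 10, a_9 = floor((24 + 21)/10) = 4.
  m_10 = 10*4 - 21 = 19, d_10 = (611 - 19^2)/10 = 250/10 = 25, a_10 = floor((24 + 19)/25) = 1.
  m_11 = 25*1 - 19 = 6, d_11 = (611 - 6^2)/25 = 575/25 = 23, a_11 = floor((24 + 6)/23) = 1.
  m_12 = 23*1 - 6 = 17, d_12 = (611 - 17^2)/23 = 322/23 = 14, a_12 = floor((24 + 17)/14) = 2.
  m_13 = 14*2 - 17 = 11, d_13 = (611 - 11^2)/14 = 490/14 = 35, a_13 = floor((24 + 11)/35) = 1.
  m_14 = 35*1 - 11 = 24, d_14 = (611 - 24^2)/35 = 35/35 = 1, a_14 = floor((24 + 24)/1) = 48.
  m_15 = 1*48 - 24 = 24, d_15 = (611 - 24^2)/1 = 35/1 = 35: (m_15, d_15) = (m_1, d_1) = (24, 35), so from here the quotients repeat a_1, ..., a_14; the period length is 14.
So sqrt(611) = [24; (1, 2, 1, 1, 4, 2, 1, 2, 4, 1, 1, 2, 1, 48)] with period length k = 14.
k is even, so the fundamental solution of x^2 - 611y^2 = 1 is (p_{k-1}, q_{k-1}) = (p_13, q_13); compute convergents through index 13.
Convergents (p_i = a_i*p_{i-1} + p_{i-2}, q_i = a_i*q_{i-1} + q_{i-2} with p_{-2}=0, p_{-1}=1, q_{-2}=1, q_{-1}=0):
  i=0: a_0=24, p_0 = 24*1 + 0 = 24, q_0 = 24*0 + 1 = 1.
  i=1: a_1=1, p_1 = 1*24 + 1 = 25, q_1 = 1*1 + 0 = 1.
  i=2: a_2=2, p_2 = 2*25 + 24 = 74, q_2 = 2*1 + 1 = 3.
  i=3: a_3=1, p_3 = 1*74 + 25 = 99, q_3 = 1*3 + 1 = 4.
  i=4: a_4=1, p_4 = 1*99 + 74 = 173, q_4 = 1*4 + 3 = 7.
  i=5: a_5=4, p_5 = 4*173 + 99 = 791, q_5 = 4*7 + 4 = 32.
  i=6: a_6=2, p_6 = 2*791 + 173 = 1755, q_6 = 2*32 + 7 = 71.
  i=7: a_7=1, p_7 = 1*1755 + 791 = 2546, q_7 = 1*71 + 32 = 103.
  i=8: a_8=2, p_8 = 2*2546 + 1755 = 6847, q_8 = 2*103 + 71 = 277.
  i=9: a_9=4, p_9 = 4*6847 + 2546 = 29934, q_9 = 4*277 + 103 = 1211.
  i=10: a_10=1, p_10 = 1*29934 + 6847 = 36781, q_10 = 1*1211 + 277 = 1488.
  i=11: a_11=1, p_11 = 1*36781 + 29934 = 66715, q_11 = 1*1488 + 1211 = 2699.
  i=12: a_12=2, p_12 = 2*66715 + 36781 = 170211, q_12 = 2*2699 + 1488 = 6886.
  i=13: a_13=1, p_13 = 1*170211 + 66715 = 236926, q_13 = 1*6886 + 2699 = 9585.
Check: 236926^2 - 611*9585^2 = 56133929476 - 56133929475 = 1, so (x, y) = (236926, 9585) solves the equation, and by the theorem it is the least positive solution.

(x, y) = (236926, 9585)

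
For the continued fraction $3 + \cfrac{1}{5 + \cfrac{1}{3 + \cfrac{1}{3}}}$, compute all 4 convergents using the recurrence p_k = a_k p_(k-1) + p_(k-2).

Using the convergent recurrence p_i = a_i*p_{i-1} + p_{i-2}, q_i = a_i*q_{i-1} + q_{i-2} with p_{-2}=0, p_{-1}=1, q_{-2}=1, q_{-1}=0:
  i=0: a_0=3, p_0 = 3*1 + 0 = 3, q_0 = 3*0 + 1 = 1.
  i=1: a_1=5, p_1 = 5*3 + 1 = 16, q_1 = 5*1 + 0 = 5.
  i=2: a_2=3, p_2 = 3*16 + 3 = 51, q_2 = 3*5 + 1 = 16.
  i=3: a_3=3, p_3 = 3*51 + 16 = 169, q_3 = 3*16 + 5 = 53.

3/1, 16/5, 51/16, 169/53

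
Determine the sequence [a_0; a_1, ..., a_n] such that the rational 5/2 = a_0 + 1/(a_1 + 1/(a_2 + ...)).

Run the Euclidean algorithm on 5 and 2; the successive quotients are the partial quotients a_0, a_1, ... (each step inverts the fractional part left over by the previous one):
  5 = 2*2 + 1, so a_0 = 2.
  2 = 2*1 + 0, so a_1 = 2.
The remainder reaches 0 after 2 divisions, so the expansion has 2 partial quotients, read off in order.

[2; 2]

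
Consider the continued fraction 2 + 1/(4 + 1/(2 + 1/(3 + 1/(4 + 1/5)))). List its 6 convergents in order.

2/1, 9/4, 20/9, 69/31, 296/133, 1549/696

Using the convergent recurrence p_i = a_i*p_{i-1} + p_{i-2}, q_i = a_i*q_{i-1} + q_{i-2} with p_{-2}=0, p_{-1}=1, q_{-2}=1, q_{-1}=0:
  i=0: a_0=2, p_0 = 2*1 + 0 = 2, q_0 = 2*0 + 1 = 1.
  i=1: a_1=4, p_1 = 4*2 + 1 = 9, q_1 = 4*1 + 0 = 4.
  i=2: a_2=2, p_2 = 2*9 + 2 = 20, q_2 = 2*4 + 1 = 9.
  i=3: a_3=3, p_3 = 3*20 + 9 = 69, q_3 = 3*9 + 4 = 31.
  i=4: a_4=4, p_4 = 4*69 + 20 = 296, q_4 = 4*31 + 9 = 133.
  i=5: a_5=5, p_5 = 5*296 + 69 = 1549, q_5 = 5*133 + 31 = 696.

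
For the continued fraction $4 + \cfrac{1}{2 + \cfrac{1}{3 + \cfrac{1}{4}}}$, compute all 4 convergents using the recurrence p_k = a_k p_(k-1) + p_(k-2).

4/1, 9/2, 31/7, 133/30

Using the convergent recurrence p_i = a_i*p_{i-1} + p_{i-2}, q_i = a_i*q_{i-1} + q_{i-2} with p_{-2}=0, p_{-1}=1, q_{-2}=1, q_{-1}=0:
  i=0: a_0=4, p_0 = 4*1 + 0 = 4, q_0 = 4*0 + 1 = 1.
  i=1: a_1=2, p_1 = 2*4 + 1 = 9, q_1 = 2*1 + 0 = 2.
  i=2: a_2=3, p_2 = 3*9 + 4 = 31, q_2 = 3*2 + 1 = 7.
  i=3: a_3=4, p_3 = 4*31 + 9 = 133, q_3 = 4*7 + 2 = 30.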